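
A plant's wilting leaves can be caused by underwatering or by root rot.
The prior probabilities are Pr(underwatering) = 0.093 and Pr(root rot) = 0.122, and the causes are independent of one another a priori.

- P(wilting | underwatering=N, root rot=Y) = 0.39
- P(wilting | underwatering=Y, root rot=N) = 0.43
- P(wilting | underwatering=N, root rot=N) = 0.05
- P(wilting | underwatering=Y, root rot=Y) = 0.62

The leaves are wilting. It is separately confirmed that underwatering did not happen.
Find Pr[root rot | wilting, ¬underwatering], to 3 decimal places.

P(wilting | ¬underwatering) = 0.05×0.878 + 0.39×0.122 = 0.043900 + 0.047580 = 0.091480
Restricting to configurations with root rot present: 0.39×0.122 = 0.047580.
Hence the posterior is 0.047580/0.091480 ≈ 0.520.

Pr[root rot | wilting, ¬underwatering] ≈ 0.520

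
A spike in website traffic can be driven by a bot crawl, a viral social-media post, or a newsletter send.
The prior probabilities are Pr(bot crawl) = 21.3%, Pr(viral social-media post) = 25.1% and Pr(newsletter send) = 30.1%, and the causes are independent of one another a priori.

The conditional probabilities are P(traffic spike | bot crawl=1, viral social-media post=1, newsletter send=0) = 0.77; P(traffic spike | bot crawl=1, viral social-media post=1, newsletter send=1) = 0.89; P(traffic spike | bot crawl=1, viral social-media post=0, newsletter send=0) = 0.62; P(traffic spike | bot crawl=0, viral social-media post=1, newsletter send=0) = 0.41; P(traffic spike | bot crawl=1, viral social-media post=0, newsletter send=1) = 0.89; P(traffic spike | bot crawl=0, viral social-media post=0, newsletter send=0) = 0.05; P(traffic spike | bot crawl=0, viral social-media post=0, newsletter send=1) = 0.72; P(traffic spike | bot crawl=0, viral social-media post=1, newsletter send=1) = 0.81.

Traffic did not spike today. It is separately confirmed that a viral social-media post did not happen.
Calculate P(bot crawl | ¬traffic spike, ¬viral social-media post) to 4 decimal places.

P(bot crawl | ¬traffic spike, ¬viral social-media post) ≈ 0.0975

P(¬traffic spike | ¬viral social-media post) = 0.95·0.787·0.699 + 0.28·0.787·0.301 + 0.38·0.213·0.699 + 0.11·0.213·0.301 = 0.522607 + 0.066328 + 0.056577 + 0.007052 = 0.652564
The bot crawl-present share is 0.056577 + 0.007052 = 0.063629.
P(bot crawl | ¬traffic spike, ¬viral social-media post) = 0.063629 / 0.652564 ≈ 0.0975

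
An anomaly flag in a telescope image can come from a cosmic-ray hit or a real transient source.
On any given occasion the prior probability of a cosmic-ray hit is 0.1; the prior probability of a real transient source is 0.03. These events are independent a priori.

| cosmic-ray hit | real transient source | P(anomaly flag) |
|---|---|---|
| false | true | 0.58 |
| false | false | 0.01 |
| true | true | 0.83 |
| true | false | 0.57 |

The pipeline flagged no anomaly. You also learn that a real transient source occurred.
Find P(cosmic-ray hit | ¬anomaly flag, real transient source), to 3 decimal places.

Weight on cosmic-ray hit=true, given the evidence: 0.17*0.1 = 0.017000
The normalizing constant is 0.42*0.9 + 0.17*0.1 = 0.395000
Posterior = 0.017000 / 0.395000 ≈ 0.043

P(cosmic-ray hit | ¬anomaly flag, real transient source) ≈ 0.043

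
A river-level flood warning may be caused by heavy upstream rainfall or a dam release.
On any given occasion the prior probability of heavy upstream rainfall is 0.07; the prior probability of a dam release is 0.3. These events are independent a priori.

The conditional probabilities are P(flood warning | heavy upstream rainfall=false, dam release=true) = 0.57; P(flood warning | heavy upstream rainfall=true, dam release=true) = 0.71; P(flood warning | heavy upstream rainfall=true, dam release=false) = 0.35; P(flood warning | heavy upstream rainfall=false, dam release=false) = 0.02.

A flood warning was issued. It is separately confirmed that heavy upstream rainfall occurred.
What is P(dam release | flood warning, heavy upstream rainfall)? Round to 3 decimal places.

By total probability over both values of dam release:
  P(flood warning | heavy upstream rainfall) = 0.35*0.7 + 0.71*0.3
        = 0.245000 + 0.213000 = 0.458000
Configurations with dam release contribute 0.213000, so
  P(dam release | flood warning, heavy upstream rainfall) = 0.213000 / 0.458000 ≈ 0.465

P(dam release | flood warning, heavy upstream rainfall) ≈ 0.465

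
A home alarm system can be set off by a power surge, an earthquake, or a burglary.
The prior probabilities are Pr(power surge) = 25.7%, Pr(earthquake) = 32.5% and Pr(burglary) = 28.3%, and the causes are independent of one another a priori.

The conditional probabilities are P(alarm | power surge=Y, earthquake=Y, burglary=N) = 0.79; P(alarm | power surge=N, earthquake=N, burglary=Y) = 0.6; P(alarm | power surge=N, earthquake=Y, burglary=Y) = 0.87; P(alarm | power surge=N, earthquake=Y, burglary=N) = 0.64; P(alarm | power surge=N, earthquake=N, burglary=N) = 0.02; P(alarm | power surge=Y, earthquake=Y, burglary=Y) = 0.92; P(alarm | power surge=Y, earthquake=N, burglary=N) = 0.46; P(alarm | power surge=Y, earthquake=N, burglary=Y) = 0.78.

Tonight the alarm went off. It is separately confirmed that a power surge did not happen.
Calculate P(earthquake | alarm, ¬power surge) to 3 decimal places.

Enumerate the 4 (earthquake, burglary) configurations and weight by the priors:
  P(alarm | ¬power surge) = 0.02×0.675×0.717 + 0.6×0.675×0.283 + 0.64×0.325×0.717 + 0.87×0.325×0.283
        = 0.009680 + 0.114615 + 0.149136 + 0.080018 = 0.353449
The terms with earthquake present sum to 0.229154, so
  P(earthquake | alarm, ¬power surge) = 0.229154 / 0.353449 ≈ 0.648

P(earthquake | alarm, ¬power surge) ≈ 0.648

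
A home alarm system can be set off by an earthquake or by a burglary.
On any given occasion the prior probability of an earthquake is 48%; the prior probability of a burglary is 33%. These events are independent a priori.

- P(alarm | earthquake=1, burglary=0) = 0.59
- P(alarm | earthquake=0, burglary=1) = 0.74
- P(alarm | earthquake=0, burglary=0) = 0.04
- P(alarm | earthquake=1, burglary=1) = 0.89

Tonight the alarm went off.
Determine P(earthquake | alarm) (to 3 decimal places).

P(earthquake | alarm) ≈ 0.701

Weight on earthquake=true, given the evidence: 0.189744 + 0.140976 = 0.330720
Normalizer over all consistent configurations: 0.04·0.52·0.67 + 0.74·0.52·0.33 + 0.59·0.48·0.67 + 0.89·0.48·0.33 = 0.471640
P(earthquake | alarm) = 0.330720/0.471640 ≈ 0.701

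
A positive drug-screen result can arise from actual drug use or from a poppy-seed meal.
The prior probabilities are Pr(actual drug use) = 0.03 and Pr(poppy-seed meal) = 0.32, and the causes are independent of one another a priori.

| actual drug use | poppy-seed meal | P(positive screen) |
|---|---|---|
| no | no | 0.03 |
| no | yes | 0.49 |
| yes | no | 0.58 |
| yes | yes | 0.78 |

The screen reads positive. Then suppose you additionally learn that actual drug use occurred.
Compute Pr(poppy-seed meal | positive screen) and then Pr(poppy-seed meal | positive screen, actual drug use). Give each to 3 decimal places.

Weight on poppy-seed meal=true, given the evidence: 0.152096 + 0.007488 = 0.159584
The normalizing constant is 0.03·0.97·0.68 + 0.49·0.97·0.32 + 0.58·0.03·0.68 + 0.78·0.03·0.32 = 0.191204
P(poppy-seed meal | positive screen) = 0.159584/0.191204 ≈ 0.835

With the extra evidence:
Numerator (weight on configurations with poppy-seed meal): 0.78·0.32 = 0.249600
Normalizer over all consistent configurations: 0.58·0.68 + 0.78·0.32 = 0.644000
P(poppy-seed meal | positive screen, actual drug use) = 0.249600/0.644000 ≈ 0.388
This is intercausal reasoning (explaining away): once actual drug use accounts for the positive screen, poppy-seed meal becomes less likely.

Pr(poppy-seed meal | positive screen) ≈ 0.835; Pr(poppy-seed meal | positive screen, actual drug use) ≈ 0.388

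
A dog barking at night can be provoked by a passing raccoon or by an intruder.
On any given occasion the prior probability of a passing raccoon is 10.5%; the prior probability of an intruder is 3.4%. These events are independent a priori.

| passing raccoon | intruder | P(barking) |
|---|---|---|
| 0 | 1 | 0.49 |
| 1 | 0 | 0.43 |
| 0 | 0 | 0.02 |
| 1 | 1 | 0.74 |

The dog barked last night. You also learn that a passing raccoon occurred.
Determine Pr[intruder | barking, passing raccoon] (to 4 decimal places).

Pr[intruder | barking, passing raccoon] ≈ 0.0571

P(barking | passing raccoon) = 0.43×0.966 + 0.74×0.034 = 0.415380 + 0.025160 = 0.440540
The intruder-present share is 0.74×0.034 = 0.025160.
P(intruder | barking, passing raccoon) = 0.025160 / 0.440540 ≈ 0.0571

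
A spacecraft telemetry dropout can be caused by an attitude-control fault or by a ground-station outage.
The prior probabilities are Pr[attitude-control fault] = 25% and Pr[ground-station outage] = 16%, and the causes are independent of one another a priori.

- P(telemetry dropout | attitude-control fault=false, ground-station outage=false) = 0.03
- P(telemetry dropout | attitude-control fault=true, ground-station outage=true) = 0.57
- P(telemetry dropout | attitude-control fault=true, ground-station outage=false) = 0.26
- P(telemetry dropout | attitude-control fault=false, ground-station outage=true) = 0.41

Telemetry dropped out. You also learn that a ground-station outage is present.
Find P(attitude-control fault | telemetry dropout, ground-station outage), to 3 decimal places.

Enumerate both values of attitude-control fault and weight by the priors:
  P(telemetry dropout | ground-station outage) = 0.41·0.75 + 0.57·0.25
        = 0.307500 + 0.142500 = 0.450000
The terms with attitude-control fault present sum to 0.142500, so
  P(attitude-control fault | telemetry dropout, ground-station outage) = 0.142500 / 0.450000 ≈ 0.317

P(attitude-control fault | telemetry dropout, ground-station outage) ≈ 0.317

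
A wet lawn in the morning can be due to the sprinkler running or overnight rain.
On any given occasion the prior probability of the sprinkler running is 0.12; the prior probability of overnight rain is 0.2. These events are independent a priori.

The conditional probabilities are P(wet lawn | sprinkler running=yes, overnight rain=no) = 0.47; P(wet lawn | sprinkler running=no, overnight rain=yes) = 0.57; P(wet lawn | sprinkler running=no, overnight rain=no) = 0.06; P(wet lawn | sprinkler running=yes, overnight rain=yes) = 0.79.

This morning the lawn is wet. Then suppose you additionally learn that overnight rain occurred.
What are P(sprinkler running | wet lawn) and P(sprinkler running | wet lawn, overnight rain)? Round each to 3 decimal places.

For the numerator, keep only sprinkler running=true terms: 0.045120 + 0.018960 = 0.064080
Denominator P(wet lawn): 0.06*0.88*0.8 + 0.57*0.88*0.2 + 0.47*0.12*0.8 + 0.79*0.12*0.2 = 0.206640
Posterior = 0.064080 / 0.206640 ≈ 0.310

Now also conditioning on overnight rain=true:
Weight on sprinkler running=true, given the evidence: 0.79*0.12 = 0.094800
The normalizing constant is 0.57*0.88 + 0.79*0.12 = 0.596400
Posterior = 0.094800 / 0.596400 ≈ 0.159
— overnight rain explains away the evidence for sprinkler running.

P(sprinkler running | wet lawn) ≈ 0.310; P(sprinkler running | wet lawn, overnight rain) ≈ 0.159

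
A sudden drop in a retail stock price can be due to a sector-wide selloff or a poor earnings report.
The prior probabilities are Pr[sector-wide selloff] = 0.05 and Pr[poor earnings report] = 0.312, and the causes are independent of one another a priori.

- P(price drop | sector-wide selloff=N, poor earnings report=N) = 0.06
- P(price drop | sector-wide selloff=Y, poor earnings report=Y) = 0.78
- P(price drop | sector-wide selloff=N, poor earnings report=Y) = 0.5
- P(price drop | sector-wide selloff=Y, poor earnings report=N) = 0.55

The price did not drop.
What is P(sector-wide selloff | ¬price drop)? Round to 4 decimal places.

Sum P(¬price drop|·) weighted by the priors over the 4 (sector-wide selloff, poor earnings report) configurations:
  P(¬price drop) = 0.94×0.95×0.688 + 0.5×0.95×0.312 + 0.45×0.05×0.688 + 0.22×0.05×0.312
        = 0.614384 + 0.148200 + 0.015480 + 0.003432 = 0.781496
Configurations with sector-wide selloff contribute 0.018912, so
  P(sector-wide selloff | ¬price drop) = 0.018912 / 0.781496 ≈ 0.0242

P(sector-wide selloff | ¬price drop) ≈ 0.0242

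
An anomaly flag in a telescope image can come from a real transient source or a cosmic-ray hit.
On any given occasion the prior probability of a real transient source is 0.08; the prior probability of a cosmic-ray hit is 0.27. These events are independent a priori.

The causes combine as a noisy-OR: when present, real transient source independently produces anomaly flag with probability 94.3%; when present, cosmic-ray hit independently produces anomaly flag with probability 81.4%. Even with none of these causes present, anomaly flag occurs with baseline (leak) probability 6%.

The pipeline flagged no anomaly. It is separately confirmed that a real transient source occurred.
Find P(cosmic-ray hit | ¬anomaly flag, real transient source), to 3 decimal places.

Under noisy-OR, P(anomaly flag | causes) = 1 − (1−0.06)·∏(1−qᵢ) over the active causes.
Enumerate both values of cosmic-ray hit and weight by the priors:
  P(¬anomaly flag | real transient source) = 0.05358×0.73 + 0.009966×0.27
        = 0.039113 + 0.002691 = 0.041804
Keeping only the cosmic-ray hit-present terms gives 0.002691, so
  P(cosmic-ray hit | ¬anomaly flag, real transient source) = 0.002691 / 0.041804 ≈ 0.064

P(cosmic-ray hit | ¬anomaly flag, real transient source) ≈ 0.064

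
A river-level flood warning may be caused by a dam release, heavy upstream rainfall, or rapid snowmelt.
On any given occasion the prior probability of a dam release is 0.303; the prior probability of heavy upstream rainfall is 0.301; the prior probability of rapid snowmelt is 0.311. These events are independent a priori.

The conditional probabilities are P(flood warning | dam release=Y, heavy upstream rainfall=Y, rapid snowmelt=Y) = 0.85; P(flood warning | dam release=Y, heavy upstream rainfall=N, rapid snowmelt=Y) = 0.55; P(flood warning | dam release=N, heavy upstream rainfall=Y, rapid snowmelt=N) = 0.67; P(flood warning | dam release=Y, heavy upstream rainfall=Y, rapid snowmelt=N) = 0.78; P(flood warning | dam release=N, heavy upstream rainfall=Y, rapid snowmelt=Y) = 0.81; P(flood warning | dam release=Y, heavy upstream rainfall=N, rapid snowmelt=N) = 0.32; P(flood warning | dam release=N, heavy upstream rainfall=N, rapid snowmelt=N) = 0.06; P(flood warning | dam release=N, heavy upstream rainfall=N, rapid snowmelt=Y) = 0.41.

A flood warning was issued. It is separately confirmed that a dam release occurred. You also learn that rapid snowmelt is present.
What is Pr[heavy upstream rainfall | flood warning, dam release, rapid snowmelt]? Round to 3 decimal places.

Pr[heavy upstream rainfall | flood warning, dam release, rapid snowmelt] ≈ 0.400

Sum P(flood warning|·) weighted by the priors over both values of heavy upstream rainfall:
  P(flood warning | dam release, rapid snowmelt) = 0.55×0.699 + 0.85×0.301
        = 0.384450 + 0.255850 = 0.640300
Keeping only the heavy upstream rainfall-present terms gives 0.255850, so
  P(heavy upstream rainfall | flood warning, dam release, rapid snowmelt) = 0.255850 / 0.640300 ≈ 0.400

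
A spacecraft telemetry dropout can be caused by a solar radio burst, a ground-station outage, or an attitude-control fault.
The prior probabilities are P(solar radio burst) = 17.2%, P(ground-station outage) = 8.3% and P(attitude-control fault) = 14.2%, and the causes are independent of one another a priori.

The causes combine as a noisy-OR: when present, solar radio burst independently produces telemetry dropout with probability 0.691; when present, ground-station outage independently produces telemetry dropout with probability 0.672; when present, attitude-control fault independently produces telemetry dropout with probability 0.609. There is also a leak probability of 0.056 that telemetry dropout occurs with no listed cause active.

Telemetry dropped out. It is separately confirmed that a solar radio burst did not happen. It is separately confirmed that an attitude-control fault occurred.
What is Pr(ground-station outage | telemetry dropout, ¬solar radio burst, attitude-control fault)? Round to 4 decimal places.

Under noisy-OR, P(telemetry dropout | causes) = 1 − (1−0.056)·∏(1−qᵢ) over the active causes.
P(telemetry dropout | ¬solar radio burst, attitude-control fault) = 0.630896*0.917 + 0.878934*0.083 = 0.578532 + 0.072952 = 0.651484
Of this, 0.072952 comes from 0.878934*0.083 (the ground-station outage=true cases).
P(ground-station outage | telemetry dropout, ¬solar radio burst, attitude-control fault) = 0.072952 / 0.651484 ≈ 0.1120

Pr(ground-station outage | telemetry dropout, ¬solar radio burst, attitude-control fault) ≈ 0.1120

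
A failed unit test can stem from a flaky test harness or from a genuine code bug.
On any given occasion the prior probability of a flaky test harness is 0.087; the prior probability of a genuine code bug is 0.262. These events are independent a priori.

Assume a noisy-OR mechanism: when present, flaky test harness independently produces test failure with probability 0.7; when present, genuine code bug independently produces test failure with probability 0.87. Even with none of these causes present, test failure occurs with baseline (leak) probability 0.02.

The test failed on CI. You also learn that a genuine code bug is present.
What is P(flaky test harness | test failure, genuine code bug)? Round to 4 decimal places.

P(flaky test harness | test failure, genuine code bug) ≈ 0.0950

Under noisy-OR, P(test failure | causes) = 1 − (1−0.02)·∏(1−qᵢ) over the active causes.
Weight on flaky test harness=true, given the evidence: 0.96178·0.087 = 0.083675
The normalizing constant is 0.8726·0.913 + 0.96178·0.087 = 0.880359
Posterior = 0.083675 / 0.880359 ≈ 0.0950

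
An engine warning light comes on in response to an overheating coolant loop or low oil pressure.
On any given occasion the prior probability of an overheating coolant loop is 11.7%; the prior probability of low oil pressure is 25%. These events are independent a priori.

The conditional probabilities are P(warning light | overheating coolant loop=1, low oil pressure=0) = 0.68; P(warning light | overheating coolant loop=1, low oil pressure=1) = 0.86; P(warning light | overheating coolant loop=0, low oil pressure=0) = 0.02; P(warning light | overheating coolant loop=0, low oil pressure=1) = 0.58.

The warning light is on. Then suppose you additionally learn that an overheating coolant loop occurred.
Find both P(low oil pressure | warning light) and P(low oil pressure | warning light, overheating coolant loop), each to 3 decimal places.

Enumerate the 4 (overheating coolant loop, low oil pressure) configurations and weight by the priors:
  P(warning light) = 0.02×0.883×0.75 + 0.58×0.883×0.25 + 0.68×0.117×0.75 + 0.86×0.117×0.25
        = 0.013245 + 0.128035 + 0.059670 + 0.025155 = 0.226105
Keeping only the low oil pressure-present terms gives 0.153190, so
  P(low oil pressure | warning light) = 0.153190 / 0.226105 ≈ 0.678

Now condition on the additional information:
Enumerate both values of low oil pressure and weight by the priors:
  P(warning light | overheating coolant loop) = 0.68×0.75 + 0.86×0.25
        = 0.510000 + 0.215000 = 0.725000
Keeping only the low oil pressure-present terms gives 0.215000, so
  P(low oil pressure | warning light, overheating coolant loop) = 0.215000 / 0.725000 ≈ 0.297
— overheating coolant loop explains away the evidence for low oil pressure.

P(low oil pressure | warning light) ≈ 0.678; P(low oil pressure | warning light, overheating coolant loop) ≈ 0.297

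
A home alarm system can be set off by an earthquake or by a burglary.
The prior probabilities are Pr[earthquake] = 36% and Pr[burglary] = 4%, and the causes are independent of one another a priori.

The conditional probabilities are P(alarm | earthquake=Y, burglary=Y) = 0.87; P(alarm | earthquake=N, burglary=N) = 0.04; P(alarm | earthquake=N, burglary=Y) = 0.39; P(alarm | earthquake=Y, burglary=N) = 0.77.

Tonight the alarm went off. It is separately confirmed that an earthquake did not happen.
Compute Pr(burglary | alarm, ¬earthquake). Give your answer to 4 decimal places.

Pr(burglary | alarm, ¬earthquake) ≈ 0.2889

Sum P(alarm|·) weighted by the priors over both values of burglary:
  P(alarm | ¬earthquake) = 0.04*0.96 + 0.39*0.04
        = 0.038400 + 0.015600 = 0.054000
The terms with burglary present sum to 0.015600, so
  P(burglary | alarm, ¬earthquake) = 0.015600 / 0.054000 ≈ 0.2889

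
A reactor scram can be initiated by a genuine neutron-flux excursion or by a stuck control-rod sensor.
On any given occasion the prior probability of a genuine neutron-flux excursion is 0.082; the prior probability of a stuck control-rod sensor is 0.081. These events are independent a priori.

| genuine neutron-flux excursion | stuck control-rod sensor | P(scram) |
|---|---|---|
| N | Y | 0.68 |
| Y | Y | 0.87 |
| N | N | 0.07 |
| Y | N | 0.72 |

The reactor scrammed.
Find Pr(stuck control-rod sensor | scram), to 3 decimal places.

Numerator (weight on configurations with stuck control-rod sensor): 0.050563 + 0.005779 = 0.056342
The normalizing constant is 0.07×0.918×0.919 + 0.68×0.918×0.081 + 0.72×0.082×0.919 + 0.87×0.082×0.081 = 0.169655
P(stuck control-rod sensor | scram) = 0.056342/0.169655 ≈ 0.332

Pr(stuck control-rod sensor | scram) ≈ 0.332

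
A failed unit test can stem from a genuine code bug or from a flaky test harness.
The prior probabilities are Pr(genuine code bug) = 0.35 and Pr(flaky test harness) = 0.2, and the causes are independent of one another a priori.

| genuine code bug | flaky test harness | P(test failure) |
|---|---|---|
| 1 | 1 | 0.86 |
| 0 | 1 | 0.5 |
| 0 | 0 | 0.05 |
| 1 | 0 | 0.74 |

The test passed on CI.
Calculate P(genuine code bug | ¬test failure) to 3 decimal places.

P(¬test failure) = 0.95*0.65*0.8 + 0.5*0.65*0.2 + 0.26*0.35*0.8 + 0.14*0.35*0.2 = 0.494000 + 0.065000 + 0.072800 + 0.009800 = 0.641600
The genuine code bug-present share is 0.072800 + 0.009800 = 0.082600.
Hence the posterior is 0.082600/0.641600 ≈ 0.129.

P(genuine code bug | ¬test failure) ≈ 0.129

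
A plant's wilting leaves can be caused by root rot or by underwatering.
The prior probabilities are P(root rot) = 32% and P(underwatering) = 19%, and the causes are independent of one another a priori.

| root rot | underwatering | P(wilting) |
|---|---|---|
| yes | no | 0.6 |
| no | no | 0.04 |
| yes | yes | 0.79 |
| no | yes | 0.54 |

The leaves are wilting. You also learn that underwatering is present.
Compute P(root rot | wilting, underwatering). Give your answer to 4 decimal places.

P(root rot | wilting, underwatering) ≈ 0.4077

Sum P(wilting|·) weighted by the priors over both values of root rot:
  P(wilting | underwatering) = 0.54*0.68 + 0.79*0.32
        = 0.367200 + 0.252800 = 0.620000
The terms with root rot present sum to 0.252800, so
  P(root rot | wilting, underwatering) = 0.252800 / 0.620000 ≈ 0.4077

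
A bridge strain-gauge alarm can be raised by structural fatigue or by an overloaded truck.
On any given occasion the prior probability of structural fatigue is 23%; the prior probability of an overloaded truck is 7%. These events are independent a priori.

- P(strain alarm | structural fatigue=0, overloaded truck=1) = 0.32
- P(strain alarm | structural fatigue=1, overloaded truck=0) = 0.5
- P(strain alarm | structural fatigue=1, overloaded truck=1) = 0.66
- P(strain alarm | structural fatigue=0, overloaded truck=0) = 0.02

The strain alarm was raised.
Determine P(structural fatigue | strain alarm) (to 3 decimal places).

Enumerate the 4 (structural fatigue, overloaded truck) configurations and weight by the priors:
  P(strain alarm) = 0.02·0.77·0.93 + 0.32·0.77·0.07 + 0.5·0.23·0.93 + 0.66·0.23·0.07
        = 0.014322 + 0.017248 + 0.106950 + 0.010626 = 0.149146
Configurations with structural fatigue contribute 0.117576, so
  P(structural fatigue | strain alarm) = 0.117576 / 0.149146 ≈ 0.788

P(structural fatigue | strain alarm) ≈ 0.788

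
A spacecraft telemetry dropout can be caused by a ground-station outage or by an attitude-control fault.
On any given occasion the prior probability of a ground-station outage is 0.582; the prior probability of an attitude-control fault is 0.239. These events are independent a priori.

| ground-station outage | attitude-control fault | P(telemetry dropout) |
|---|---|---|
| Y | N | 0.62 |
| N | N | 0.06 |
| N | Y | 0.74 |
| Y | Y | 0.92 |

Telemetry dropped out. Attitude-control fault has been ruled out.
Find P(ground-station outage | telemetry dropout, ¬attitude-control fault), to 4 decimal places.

For the numerator, keep only ground-station outage=true terms: 0.62*0.582 = 0.360840
Normalizer over all consistent configurations: 0.06*0.418 + 0.62*0.582 = 0.385920
Posterior = 0.360840 / 0.385920 ≈ 0.9350

P(ground-station outage | telemetry dropout, ¬attitude-control fault) ≈ 0.9350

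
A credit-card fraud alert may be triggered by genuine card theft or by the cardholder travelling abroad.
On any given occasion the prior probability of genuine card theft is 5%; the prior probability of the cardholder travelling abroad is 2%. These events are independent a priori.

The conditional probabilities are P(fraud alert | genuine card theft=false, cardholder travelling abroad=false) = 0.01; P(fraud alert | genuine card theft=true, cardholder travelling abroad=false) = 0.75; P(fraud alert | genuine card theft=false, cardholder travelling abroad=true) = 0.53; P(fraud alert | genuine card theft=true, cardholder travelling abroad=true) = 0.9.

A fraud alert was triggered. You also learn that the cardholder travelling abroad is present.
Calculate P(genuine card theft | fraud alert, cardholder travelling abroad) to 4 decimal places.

P(genuine card theft | fraud alert, cardholder travelling abroad) ≈ 0.0820

P(fraud alert | cardholder travelling abroad) = 0.53×0.95 + 0.9×0.05 = 0.503500 + 0.045000 = 0.548500
Of this, 0.045000 comes from 0.9×0.05 (the genuine card theft=true cases).
Hence the posterior is 0.045000/0.548500 ≈ 0.0820.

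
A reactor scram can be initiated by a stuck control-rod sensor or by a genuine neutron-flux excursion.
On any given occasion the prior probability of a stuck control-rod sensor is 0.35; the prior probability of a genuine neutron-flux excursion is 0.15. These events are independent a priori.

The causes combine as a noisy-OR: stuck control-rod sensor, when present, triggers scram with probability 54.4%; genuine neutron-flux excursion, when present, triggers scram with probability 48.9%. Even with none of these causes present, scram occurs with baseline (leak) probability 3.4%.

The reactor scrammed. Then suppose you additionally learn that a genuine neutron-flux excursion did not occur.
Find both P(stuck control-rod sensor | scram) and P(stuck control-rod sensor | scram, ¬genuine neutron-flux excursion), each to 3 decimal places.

Under noisy-OR, P(scram | causes) = 1 − (1−0.034)·∏(1−qᵢ) over the active causes.
P(scram) = 0.034×0.65×0.85 + 0.506374×0.65×0.15 + 0.559504×0.35×0.85 + 0.774907×0.35×0.15 = 0.018785 + 0.049371 + 0.166452 + 0.040683 = 0.275291
Of this, 0.207135 comes from 0.166452 + 0.040683 (the stuck control-rod sensor=true cases).
So P(stuck control-rod sensor | scram) = 0.207135/0.275291 ≈ 0.752.

Now condition on the additional information:
Numerator (weight on configurations with stuck control-rod sensor): 0.559504×0.35 = 0.195826
Denominator P(scram | ¬genuine neutron-flux excursion): 0.034×0.65 + 0.559504×0.35 = 0.217926
Posterior = 0.195826 / 0.217926 ≈ 0.899
Ruling out genuine neutron-flux excursion raises the posterior on stuck control-rod sensor — the flip side of explaining away.

P(stuck control-rod sensor | scram) ≈ 0.752; P(stuck control-rod sensor | scram, ¬genuine neutron-flux excursion) ≈ 0.899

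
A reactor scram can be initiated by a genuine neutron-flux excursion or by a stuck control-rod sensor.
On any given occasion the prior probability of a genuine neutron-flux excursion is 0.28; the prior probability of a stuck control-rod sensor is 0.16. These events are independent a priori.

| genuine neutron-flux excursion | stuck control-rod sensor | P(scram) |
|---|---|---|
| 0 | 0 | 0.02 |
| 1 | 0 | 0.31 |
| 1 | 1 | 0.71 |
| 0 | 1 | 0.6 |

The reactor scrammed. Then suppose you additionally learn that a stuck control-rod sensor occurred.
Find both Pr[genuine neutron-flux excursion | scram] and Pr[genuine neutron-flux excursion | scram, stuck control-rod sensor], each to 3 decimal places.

Pr[genuine neutron-flux excursion | scram] ≈ 0.563; Pr[genuine neutron-flux excursion | scram, stuck control-rod sensor] ≈ 0.315

Enumerate the 4 (genuine neutron-flux excursion, stuck control-rod sensor) configurations and weight by the priors:
  P(scram) = 0.02*0.72*0.84 + 0.6*0.72*0.16 + 0.31*0.28*0.84 + 0.71*0.28*0.16
        = 0.012096 + 0.069120 + 0.072912 + 0.031808 = 0.185936
The terms with genuine neutron-flux excursion present sum to 0.104720, so
  P(genuine neutron-flux excursion | scram) = 0.104720 / 0.185936 ≈ 0.563

Now also conditioning on stuck control-rod sensor=true:
P(scram | stuck control-rod sensor) = 0.6×0.72 + 0.71×0.28 = 0.432000 + 0.198800 = 0.630800
The genuine neutron-flux excursion-present share is 0.71×0.28 = 0.198800.
P(genuine neutron-flux excursion | scram, stuck control-rod sensor) = 0.198800 / 0.630800 ≈ 0.315
This is intercausal reasoning (explaining away): once stuck control-rod sensor accounts for the scram, genuine neutron-flux excursion becomes less likely.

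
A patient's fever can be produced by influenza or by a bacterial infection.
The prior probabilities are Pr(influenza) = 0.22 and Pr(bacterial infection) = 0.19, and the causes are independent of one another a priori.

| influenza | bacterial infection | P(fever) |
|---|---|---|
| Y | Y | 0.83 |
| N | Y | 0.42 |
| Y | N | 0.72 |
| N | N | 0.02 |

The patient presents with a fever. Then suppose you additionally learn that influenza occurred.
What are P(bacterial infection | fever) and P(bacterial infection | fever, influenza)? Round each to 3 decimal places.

P(bacterial infection | fever) ≈ 0.408; P(bacterial infection | fever, influenza) ≈ 0.213

For the numerator, keep only bacterial infection=true terms: 0.062244 + 0.034694 = 0.096938
The normalizing constant is 0.02*0.78*0.81 + 0.42*0.78*0.19 + 0.72*0.22*0.81 + 0.83*0.22*0.19 = 0.237878
Posterior = 0.096938 / 0.237878 ≈ 0.408

With the extra evidence:
P(fever | influenza) = 0.72*0.81 + 0.83*0.19 = 0.583200 + 0.157700 = 0.740900
The bacterial infection-present share is 0.83*0.19 = 0.157700.
Hence the posterior is 0.157700/0.740900 ≈ 0.213.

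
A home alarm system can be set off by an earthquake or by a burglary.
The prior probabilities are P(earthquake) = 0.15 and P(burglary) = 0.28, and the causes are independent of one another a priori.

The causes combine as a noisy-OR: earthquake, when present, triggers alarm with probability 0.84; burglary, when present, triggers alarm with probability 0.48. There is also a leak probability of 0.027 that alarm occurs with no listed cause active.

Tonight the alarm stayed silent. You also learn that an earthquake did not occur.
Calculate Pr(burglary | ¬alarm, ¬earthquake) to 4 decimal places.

Pr(burglary | ¬alarm, ¬earthquake) ≈ 0.1682

Under noisy-OR, P(alarm | causes) = 1 − (1−0.027)·∏(1−qᵢ) over the active causes.
Sum P(¬alarm|·) weighted by the priors over both values of burglary:
  P(¬alarm | ¬earthquake) = 0.973*0.72 + 0.50596*0.28
        = 0.700560 + 0.141669 = 0.842229
Configurations with burglary contribute 0.141669, so
  P(burglary | ¬alarm, ¬earthquake) = 0.141669 / 0.842229 ≈ 0.1682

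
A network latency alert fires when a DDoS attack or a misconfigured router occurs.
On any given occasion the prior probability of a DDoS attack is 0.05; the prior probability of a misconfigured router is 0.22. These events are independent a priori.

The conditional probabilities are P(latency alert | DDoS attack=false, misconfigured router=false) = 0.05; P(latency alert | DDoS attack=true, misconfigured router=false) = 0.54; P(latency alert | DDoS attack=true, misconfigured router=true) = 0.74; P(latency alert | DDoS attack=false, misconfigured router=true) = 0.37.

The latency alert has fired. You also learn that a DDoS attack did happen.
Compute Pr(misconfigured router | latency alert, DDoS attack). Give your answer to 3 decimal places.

P(latency alert | DDoS attack) = 0.54*0.78 + 0.74*0.22 = 0.421200 + 0.162800 = 0.584000
Restricting to configurations with misconfigured router present: 0.74*0.22 = 0.162800.
P(misconfigured router | latency alert, DDoS attack) = 0.162800 / 0.584000 ≈ 0.279

Pr(misconfigured router | latency alert, DDoS attack) ≈ 0.279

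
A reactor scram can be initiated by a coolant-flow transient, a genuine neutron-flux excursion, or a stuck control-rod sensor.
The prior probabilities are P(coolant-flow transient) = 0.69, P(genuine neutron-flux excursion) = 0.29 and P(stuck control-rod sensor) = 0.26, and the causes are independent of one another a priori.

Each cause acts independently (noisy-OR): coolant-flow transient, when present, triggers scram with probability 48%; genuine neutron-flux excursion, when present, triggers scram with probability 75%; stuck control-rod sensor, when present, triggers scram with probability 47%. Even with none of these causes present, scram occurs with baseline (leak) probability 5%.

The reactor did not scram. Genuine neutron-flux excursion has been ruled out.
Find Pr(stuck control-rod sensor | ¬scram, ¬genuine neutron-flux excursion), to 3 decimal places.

Pr(stuck control-rod sensor | ¬scram, ¬genuine neutron-flux excursion) ≈ 0.157

Under noisy-OR, P(scram | causes) = 1 − (1−0.05)·∏(1−qᵢ) over the active causes.
Numerator (weight on configurations with stuck control-rod sensor): 0.040582 + 0.046971 = 0.087553
Normalizer over all consistent configurations: 0.95*0.31*0.74 + 0.5035*0.31*0.26 + 0.494*0.69*0.74 + 0.26182*0.69*0.26 = 0.557719
P(stuck control-rod sensor | ¬scram, ¬genuine neutron-flux excursion) = 0.087553/0.557719 ≈ 0.157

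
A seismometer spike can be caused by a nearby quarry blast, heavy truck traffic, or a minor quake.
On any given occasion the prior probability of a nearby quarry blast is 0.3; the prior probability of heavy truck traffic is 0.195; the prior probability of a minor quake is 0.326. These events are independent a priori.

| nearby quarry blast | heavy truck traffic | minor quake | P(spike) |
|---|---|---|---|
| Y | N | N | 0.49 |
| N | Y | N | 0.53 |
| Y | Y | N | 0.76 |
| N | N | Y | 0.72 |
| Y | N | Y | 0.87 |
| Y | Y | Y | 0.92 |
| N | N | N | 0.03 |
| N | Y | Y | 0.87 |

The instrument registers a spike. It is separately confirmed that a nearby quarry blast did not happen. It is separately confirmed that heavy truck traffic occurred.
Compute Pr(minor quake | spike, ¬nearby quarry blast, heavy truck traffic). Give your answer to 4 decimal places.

For the numerator, keep only minor quake=true terms: 0.87*0.326 = 0.283620
Denominator P(spike | ¬nearby quarry blast, heavy truck traffic): 0.53*0.674 + 0.87*0.326 = 0.640840
Posterior = 0.283620 / 0.640840 ≈ 0.4426

Pr(minor quake | spike, ¬nearby quarry blast, heavy truck traffic) ≈ 0.4426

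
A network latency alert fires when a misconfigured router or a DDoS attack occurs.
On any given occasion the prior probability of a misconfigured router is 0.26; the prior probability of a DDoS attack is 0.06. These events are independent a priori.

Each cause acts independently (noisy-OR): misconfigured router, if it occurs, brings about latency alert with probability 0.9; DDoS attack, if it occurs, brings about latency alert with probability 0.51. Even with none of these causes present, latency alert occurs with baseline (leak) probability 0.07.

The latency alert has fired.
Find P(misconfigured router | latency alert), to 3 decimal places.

Under noisy-OR, P(latency alert | causes) = 1 − (1−0.07)·∏(1−qᵢ) over the active causes.
For the numerator, keep only misconfigured router=true terms: 0.221671 + 0.014889 = 0.236560
The normalizing constant is 0.07*0.74*0.94 + 0.5443*0.74*0.06 + 0.907*0.26*0.94 + 0.95443*0.26*0.06 = 0.309419
P(misconfigured router | latency alert) = 0.236560/0.309419 ≈ 0.765

P(misconfigured router | latency alert) ≈ 0.765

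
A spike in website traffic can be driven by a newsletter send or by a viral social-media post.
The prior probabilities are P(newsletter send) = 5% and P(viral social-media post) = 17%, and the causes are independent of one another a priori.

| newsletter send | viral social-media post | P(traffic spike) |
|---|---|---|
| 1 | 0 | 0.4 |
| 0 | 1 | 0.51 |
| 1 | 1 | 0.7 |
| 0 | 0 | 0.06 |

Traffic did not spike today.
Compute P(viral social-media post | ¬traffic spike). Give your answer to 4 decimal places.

P(¬traffic spike) = 0.94·0.95·0.83 + 0.49·0.95·0.17 + 0.6·0.05·0.83 + 0.3·0.05·0.17 = 0.741190 + 0.079135 + 0.024900 + 0.002550 = 0.847775
Restricting to configurations with viral social-media post present: 0.079135 + 0.002550 = 0.081685.
P(viral social-media post | ¬traffic spike) = 0.081685 / 0.847775 ≈ 0.0964

P(viral social-media post | ¬traffic spike) ≈ 0.0964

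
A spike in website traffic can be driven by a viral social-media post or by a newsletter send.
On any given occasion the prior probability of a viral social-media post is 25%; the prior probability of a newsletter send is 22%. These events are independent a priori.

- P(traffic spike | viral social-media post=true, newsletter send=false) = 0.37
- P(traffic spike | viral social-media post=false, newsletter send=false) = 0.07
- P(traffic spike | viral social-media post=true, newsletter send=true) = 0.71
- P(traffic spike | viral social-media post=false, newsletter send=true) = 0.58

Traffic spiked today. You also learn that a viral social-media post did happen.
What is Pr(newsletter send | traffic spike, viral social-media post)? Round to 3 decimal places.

P(traffic spike | viral social-media post) = 0.37·0.78 + 0.71·0.22 = 0.288600 + 0.156200 = 0.444800
Of this, 0.156200 comes from 0.71·0.22 (the newsletter send=true cases).
P(newsletter send | traffic spike, viral social-media post) = 0.156200 / 0.444800 ≈ 0.351

Pr(newsletter send | traffic spike, viral social-media post) ≈ 0.351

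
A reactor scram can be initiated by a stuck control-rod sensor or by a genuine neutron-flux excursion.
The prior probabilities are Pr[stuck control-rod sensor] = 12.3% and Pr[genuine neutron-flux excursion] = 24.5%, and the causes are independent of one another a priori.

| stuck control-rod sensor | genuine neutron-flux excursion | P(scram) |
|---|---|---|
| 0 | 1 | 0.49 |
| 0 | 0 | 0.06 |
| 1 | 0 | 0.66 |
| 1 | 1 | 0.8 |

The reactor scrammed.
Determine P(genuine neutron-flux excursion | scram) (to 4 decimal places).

P(scram) = 0.06·0.877·0.755 + 0.49·0.877·0.245 + 0.66·0.123·0.755 + 0.8·0.123·0.245 = 0.039728 + 0.105284 + 0.061291 + 0.024108 = 0.230411
The genuine neutron-flux excursion-present share is 0.105284 + 0.024108 = 0.129392.
P(genuine neutron-flux excursion | scram) = 0.129392 / 0.230411 ≈ 0.5616

P(genuine neutron-flux excursion | scram) ≈ 0.5616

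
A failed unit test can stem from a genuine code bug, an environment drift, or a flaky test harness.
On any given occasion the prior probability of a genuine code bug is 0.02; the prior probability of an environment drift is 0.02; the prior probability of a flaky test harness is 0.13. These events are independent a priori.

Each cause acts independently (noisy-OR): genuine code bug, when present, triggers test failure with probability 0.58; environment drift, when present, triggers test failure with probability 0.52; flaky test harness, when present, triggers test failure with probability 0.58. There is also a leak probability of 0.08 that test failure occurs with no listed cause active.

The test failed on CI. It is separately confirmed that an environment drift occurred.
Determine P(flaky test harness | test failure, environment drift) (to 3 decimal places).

P(flaky test harness | test failure, environment drift) ≈ 0.178

Under noisy-OR, P(test failure | causes) = 1 − (1−0.08)·∏(1−qᵢ) over the active causes.
For the numerator, keep only flaky test harness=true terms: 0.103771 + 0.002397 = 0.106168
Normalizer over all consistent configurations: 0.5584·0.98·0.87 + 0.814528·0.98·0.13 + 0.814528·0.02·0.87 + 0.922102·0.02·0.13 = 0.596433
Posterior = 0.106168 / 0.596433 ≈ 0.178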